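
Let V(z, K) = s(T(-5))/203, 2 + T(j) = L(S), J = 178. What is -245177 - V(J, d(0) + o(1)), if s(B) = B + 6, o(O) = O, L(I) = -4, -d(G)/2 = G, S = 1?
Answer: -245177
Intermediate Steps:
d(G) = -2*G
T(j) = -6 (T(j) = -2 - 4 = -6)
s(B) = 6 + B
V(z, K) = 0 (V(z, K) = (6 - 6)/203 = 0*(1/203) = 0)
-245177 - V(J, d(0) + o(1)) = -245177 - 1*0 = -245177 + 0 = -245177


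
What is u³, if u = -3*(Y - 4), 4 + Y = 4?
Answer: 1728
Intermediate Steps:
Y = 0 (Y = -4 + 4 = 0)
u = 12 (u = -3*(0 - 4) = -3*(-4) = 12)
u³ = 12³ = 1728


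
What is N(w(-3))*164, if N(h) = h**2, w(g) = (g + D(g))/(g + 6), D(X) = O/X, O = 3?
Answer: 2624/9 ≈ 291.56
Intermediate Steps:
D(X) = 3/X
w(g) = (g + 3/g)/(6 + g) (w(g) = (g + 3/g)/(g + 6) = (g + 3/g)/(6 + g))
N(w(-3))*164 = ((3 + (-3)**2)/((-3)*(6 - 3)))**2*164 = (-1/3*(3 + 9)/3)**2*164 = (-1/3*1/3*12)**2*164 = (-4/3)**2*164 = (16/9)*164 = 2624/9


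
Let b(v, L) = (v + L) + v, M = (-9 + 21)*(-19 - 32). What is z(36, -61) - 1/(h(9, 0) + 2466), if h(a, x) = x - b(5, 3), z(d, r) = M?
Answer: -1501237/2453 ≈ -612.00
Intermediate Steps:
M = -612 (M = 12*(-51) = -612)
b(v, L) = L + 2*v (b(v, L) = (L + v) + v = L + 2*v)
z(d, r) = -612
h(a, x) = -13 + x (h(a, x) = x - (3 + 2*5) = x - (3 + 10) = x - 1*13 = x - 13 = -13 + x)
z(36, -61) - 1/(h(9, 0) + 2466) = -612 - 1/((-13 + 0) + 2466) = -612 - 1/(-13 + 2466) = -612 - 1/2453 = -1501237/2453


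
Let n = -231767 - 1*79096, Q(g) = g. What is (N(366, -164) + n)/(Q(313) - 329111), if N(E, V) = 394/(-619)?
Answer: 192424591/203525962 ≈ 0.94545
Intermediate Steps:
N(E, V) = -394/619 (N(E, V) = 394*(-1/619) = -394/619)
n = -310863 (n = -231767 - 79096 = -310863)
(N(366, -164) + n)/(Q(313) - 329111) = (-394/619 - 310863)/(313 - 329111) = -192424591/619/(-328798) = -192424591/619*(-1/328798) = 192424591/203525962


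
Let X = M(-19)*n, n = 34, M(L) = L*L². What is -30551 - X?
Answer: 202655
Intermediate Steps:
M(L) = L³
X = -233206 (X = (-19)³*34 = -6859*34 = -233206)
-30551 - X = -30551 - 1*(-233206) = -30551 + 233206 = 202655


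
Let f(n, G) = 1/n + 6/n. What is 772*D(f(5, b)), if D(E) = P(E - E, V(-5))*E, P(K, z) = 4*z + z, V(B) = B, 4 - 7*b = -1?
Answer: -27020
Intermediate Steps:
b = 5/7 (b = 4/7 - ⅐*(-1) = 4/7 + ⅐ = 5/7 ≈ 0.71429)
P(K, z) = 5*z
f(n, G) = 7/n (f(n, G) = 1/n + 6/n = 7/n)
D(E) = -25*E (D(E) = (5*(-5))*E = -25*E)
772*D(f(5, b)) = 772*(-175/5) = 772*(-25*7/5) = 772*(-35) = -27020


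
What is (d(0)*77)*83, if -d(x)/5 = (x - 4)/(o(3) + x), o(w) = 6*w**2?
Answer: 63910/27 ≈ 2367.0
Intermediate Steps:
d(x) = -5*(-4 + x)/(54 + x) (d(x) = -5*(x - 4)/(6*3**2 + x) = -5*(-4 + x)/(6*9 + x) = -5*(-4 + x)/(54 + x))
(d(0)*77)*83 = ((5*(4 - 1*0)/(54 + 0))*77)*83 = ((5*(4 + 0)/54)*77)*83 = ((5*(1/54)*4)*77)*83 = ((10/27)*77)*83 = (770/27)*83 = 63910/27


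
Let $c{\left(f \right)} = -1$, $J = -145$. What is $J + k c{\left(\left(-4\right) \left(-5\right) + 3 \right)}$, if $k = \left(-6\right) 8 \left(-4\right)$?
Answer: $-337$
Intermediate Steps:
$k = 192$ ($k = \left(-48\right) \left(-4\right) = 192$)
$J + k c{\left(\left(-4\right) \left(-5\right) + 3 \right)} = -145 + 192 \left(-1\right) = -145 - 192 = -337$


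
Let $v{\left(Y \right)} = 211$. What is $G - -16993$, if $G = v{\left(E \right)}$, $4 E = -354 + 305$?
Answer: $17204$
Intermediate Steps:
$E = - \frac{49}{4}$ ($E = \frac{-354 + 305}{4} = \frac{1}{4} \left(-49\right) = - \frac{49}{4} \approx -12.25$)
$G = 211$
$G - -16993 = 211 - -16993 = 211 + 16993 = 17204$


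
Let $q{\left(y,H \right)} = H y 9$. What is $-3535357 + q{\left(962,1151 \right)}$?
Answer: $6430001$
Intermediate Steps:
$q{\left(y,H \right)} = 9 H y$
$-3535357 + q{\left(962,1151 \right)} = -3535357 + 9 \cdot 1151 \cdot 962 = -3535357 + 9965358 = 6430001$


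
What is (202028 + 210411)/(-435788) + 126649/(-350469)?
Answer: -199739198303/152730184572 ≈ -1.3078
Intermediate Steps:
(202028 + 210411)/(-435788) + 126649/(-350469) = 412439*(-1/435788) + 126649*(-1/350469) = -412439/435788 - 126649/350469 = -199739198303/152730184572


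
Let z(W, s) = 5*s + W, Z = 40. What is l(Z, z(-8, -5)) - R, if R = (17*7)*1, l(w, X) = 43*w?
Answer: 1601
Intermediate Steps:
z(W, s) = W + 5*s
R = 119 (R = 119*1 = 119)
l(Z, z(-8, -5)) - R = 43*40 - 1*119 = 1720 - 119 = 1601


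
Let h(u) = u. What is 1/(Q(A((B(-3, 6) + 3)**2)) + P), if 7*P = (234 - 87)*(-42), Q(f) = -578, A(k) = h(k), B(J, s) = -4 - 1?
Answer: -1/1460 ≈ -0.00068493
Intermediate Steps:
B(J, s) = -5
A(k) = k
P = -882 (P = ((234 - 87)*(-42))/7 = (147*(-42))/7 = (1/7)*(-6174) = -882)
1/(Q(A((B(-3, 6) + 3)**2)) + P) = 1/(-578 - 882) = 1/(-1460) = -1/1460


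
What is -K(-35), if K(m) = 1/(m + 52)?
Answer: -1/17 ≈ -0.058824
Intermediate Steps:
K(m) = 1/(52 + m)
-K(-35) = -1/(52 - 35) = -1/17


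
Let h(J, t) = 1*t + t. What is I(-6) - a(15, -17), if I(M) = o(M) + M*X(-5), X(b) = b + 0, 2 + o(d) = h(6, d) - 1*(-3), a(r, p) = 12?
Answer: 7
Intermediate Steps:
h(J, t) = 2*t (h(J, t) = t + t = 2*t)
o(d) = 1 + 2*d (o(d) = -2 + (2*d - 1*(-3)) = -2 + (2*d + 3) = -2 + (3 + 2*d) = 1 + 2*d)
X(b) = b
I(M) = 1 - 3*M (I(M) = (1 + 2*M) + M*(-5) = (1 + 2*M) - 5*M = 1 - 3*M)
I(-6) - a(15, -17) = (1 - 3*(-6)) - 1*12 = (1 + 18) - 12 = 19 - 12 = 7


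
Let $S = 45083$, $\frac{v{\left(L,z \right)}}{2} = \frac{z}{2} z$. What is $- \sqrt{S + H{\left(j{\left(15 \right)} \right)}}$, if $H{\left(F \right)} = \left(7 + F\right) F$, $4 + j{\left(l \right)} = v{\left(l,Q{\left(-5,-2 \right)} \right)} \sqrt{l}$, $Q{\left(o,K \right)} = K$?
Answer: $- \sqrt{45311 - 4 \sqrt{15}} \approx -212.83$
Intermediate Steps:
$v{\left(L,z \right)} = z^{2}$ ($v{\left(L,z \right)} = 2 \frac{z}{2} z = 2 \frac{z^{2}}{2} = z^{2}$)
$j{\left(l \right)} = -4 + 4 \sqrt{l}$ ($j{\left(l \right)} = -4 + \left(-2\right)^{2} \sqrt{l} = -4 + 4 \sqrt{l}$)
$H{\left(F \right)} = F \left(7 + F\right)$
$- \sqrt{S + H{\left(j{\left(15 \right)} \right)}} = - \sqrt{45083 + \left(-4 + 4 \sqrt{15}\right) \left(7 - \left(4 - 4 \sqrt{15}\right)\right)} = - \sqrt{45083 + \left(-4 + 4 \sqrt{15}\right) \left(3 + 4 \sqrt{15}\right)}$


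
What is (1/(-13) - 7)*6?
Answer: -552/13 ≈ -42.462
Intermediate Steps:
(1/(-13) - 7)*6 = (-1/13 - 7)*6 = -92/13*6 = -552/13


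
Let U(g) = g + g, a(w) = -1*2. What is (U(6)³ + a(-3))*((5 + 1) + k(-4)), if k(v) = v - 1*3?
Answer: -1726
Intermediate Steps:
a(w) = -2
k(v) = -3 + v (k(v) = v - 3 = -3 + v)
U(g) = 2*g
(U(6)³ + a(-3))*((5 + 1) + k(-4)) = ((2*6)³ - 2)*((5 + 1) + (-3 - 4)) = (12³ - 2)*(6 - 7) = (1728 - 2)*(-1) = 1726*(-1) = -1726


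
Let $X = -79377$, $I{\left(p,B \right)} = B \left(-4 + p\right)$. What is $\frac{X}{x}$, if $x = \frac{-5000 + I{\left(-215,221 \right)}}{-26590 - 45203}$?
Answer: $- \frac{5698712961}{53399} \approx -1.0672 \cdot 10^{5}$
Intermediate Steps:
$x = \frac{53399}{71793}$ ($x = \frac{-5000 + 221 \left(-4 - 215\right)}{-26590 - 45203} = \frac{-5000 + 221 \left(-219\right)}{-71793} = \left(-5000 - 48399\right) \left(- \frac{1}{71793}\right) = \left(-53399\right) \left(- \frac{1}{71793}\right) = \frac{53399}{71793} \approx 0.74379$)
$\frac{X}{x} = - \frac{79377}{\frac{53399}{71793}} = \left(-79377\right) \frac{71793}{53399} = - \frac{5698712961}{53399}$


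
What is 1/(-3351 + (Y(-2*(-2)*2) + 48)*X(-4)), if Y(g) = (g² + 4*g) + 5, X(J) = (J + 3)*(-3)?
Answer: -1/2904 ≈ -0.00034435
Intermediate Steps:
X(J) = -9 - 3*J (X(J) = (3 + J)*(-3) = -9 - 3*J)
Y(g) = 5 + g² + 4*g
1/(-3351 + (Y(-2*(-2)*2) + 48)*X(-4)) = 1/(-3351 + ((5 + (-2*(-2)*2)² + 4*(-2*(-2)*2)) + 48)*(-9 - 3*(-4))) = 1/(-3351 + ((5 + (4*2)² + 4*(4*2)) + 48)*(-9 + 12)) = 1/(-3351 + ((5 + 8² + 4*8) + 48)*3) = 1/(-3351 + ((5 + 64 + 32) + 48)*3) = 1/(-3351 + (101 + 48)*3) = 1/(-3351 + 149*3) = 1/(-3351 + 447) = 1/(-2904) = -1/2904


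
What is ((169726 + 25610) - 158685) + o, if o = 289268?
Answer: 325919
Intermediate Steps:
((169726 + 25610) - 158685) + o = ((169726 + 25610) - 158685) + 289268 = (195336 - 158685) + 289268 = 36651 + 289268 = 325919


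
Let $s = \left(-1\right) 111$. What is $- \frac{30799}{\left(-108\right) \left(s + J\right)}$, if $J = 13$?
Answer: $- \frac{30799}{10584} \approx -2.91$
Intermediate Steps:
$s = -111$
$- \frac{30799}{\left(-108\right) \left(s + J\right)} = - \frac{30799}{\left(-108\right) \left(-111 + 13\right)} = - \frac{30799}{\left(-108\right) \left(-98\right)} = - \frac{30799}{10584}$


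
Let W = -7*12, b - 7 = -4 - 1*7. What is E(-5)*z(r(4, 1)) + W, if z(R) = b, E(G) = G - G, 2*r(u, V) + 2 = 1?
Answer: -84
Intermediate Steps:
b = -4 (b = 7 + (-4 - 1*7) = 7 + (-4 - 7) = 7 - 11 = -4)
r(u, V) = -1/2 (r(u, V) = -1 + (1/2)*1 = -1 + 1/2 = -1/2)
E(G) = 0
z(R) = -4
W = -84
E(-5)*z(r(4, 1)) + W = 0*(-4) - 84 = 0 - 84 = -84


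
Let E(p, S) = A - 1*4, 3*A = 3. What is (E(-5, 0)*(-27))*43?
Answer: 3483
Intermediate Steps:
A = 1 (A = (⅓)*3 = 1)
E(p, S) = -3 (E(p, S) = 1 - 1*4 = 1 - 4 = -3)
(E(-5, 0)*(-27))*43 = -3*(-27)*43 = 81*43 = 3483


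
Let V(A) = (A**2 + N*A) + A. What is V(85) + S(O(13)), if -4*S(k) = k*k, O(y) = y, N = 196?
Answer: 95711/4 ≈ 23928.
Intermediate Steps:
V(A) = A**2 + 197*A (V(A) = (A**2 + 196*A) + A = A**2 + 197*A)
S(k) = -k**2/4 (S(k) = -k*k/4 = -k**2/4)
V(85) + S(O(13)) = 85*(197 + 85) - 1/4*13**2 = 85*282 - 1/4*169 = 23970 - 169/4 = 95711/4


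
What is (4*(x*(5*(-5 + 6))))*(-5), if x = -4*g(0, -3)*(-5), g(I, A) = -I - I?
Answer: 0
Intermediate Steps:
g(I, A) = -2*I
x = 0 (x = -(-8)*0*(-5) = -4*0*(-5) = 0*(-5) = 0)
(4*(x*(5*(-5 + 6))))*(-5) = (4*(0*(5*(-5 + 6))))*(-5) = (4*(0*(5*1)))*(-5) = (4*(0*5))*(-5) = (4*0)*(-5) = 0*(-5) = 0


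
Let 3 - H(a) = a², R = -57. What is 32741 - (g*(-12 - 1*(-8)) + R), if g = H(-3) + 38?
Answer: 32926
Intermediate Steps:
H(a) = 3 - a²
g = 32 (g = (3 - 1*(-3)²) + 38 = (3 - 1*9) + 38 = (3 - 9) + 38 = -6 + 38 = 32)
32741 - (g*(-12 - 1*(-8)) + R) = 32741 - (32*(-12 - 1*(-8)) - 57) = 32741 - (32*(-12 + 8) - 57) = 32741 - (32*(-4) - 57) = 32741 - (-128 - 57) = 32741 - 1*(-185) = 32741 + 185 = 32926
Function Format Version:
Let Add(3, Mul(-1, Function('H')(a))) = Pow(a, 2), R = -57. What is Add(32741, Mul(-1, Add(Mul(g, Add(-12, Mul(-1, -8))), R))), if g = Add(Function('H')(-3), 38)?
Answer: 32926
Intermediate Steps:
Function('H')(a) = Add(3, Mul(-1, Pow(a, 2)))
g = 32 (g = Add(Add(3, Mul(-1, Pow(-3, 2))), 38) = Add(Add(3, Mul(-1, 9)), 38) = Add(Add(3, -9), 38) = Add(-6, 38) = 32)
Add(32741, Mul(-1, Add(Mul(g, Add(-12, Mul(-1, -8))), R))) = Add(32741, Mul(-1, Add(Mul(32, Add(-12, Mul(-1, -8))), -57))) = Add(32741, Mul(-1, Add(Mul(32, Add(-12, 8)), -57))) = Add(32741, Mul(-1, Add(Mul(32, -4), -57))) = Add(32741, Mul(-1, Add(-128, -57))) = Add(32741, Mul(-1, -185)) = Add(32741, 185) = 32926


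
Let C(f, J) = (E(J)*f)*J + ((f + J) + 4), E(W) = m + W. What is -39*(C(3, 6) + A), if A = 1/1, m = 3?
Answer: -6864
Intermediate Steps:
E(W) = 3 + W
C(f, J) = 4 + J + f + J*f*(3 + J) (C(f, J) = ((3 + J)*f)*J + ((f + J) + 4) = (f*(3 + J))*J + ((J + f) + 4) = J*f*(3 + J) + (4 + J + f) = 4 + J + f + J*f*(3 + J))
A = 1
-39*(C(3, 6) + A) = -39*((4 + 6 + 3 + 6*3*(3 + 6)) + 1) = -39*((4 + 6 + 3 + 6*3*9) + 1) = -39*((4 + 6 + 3 + 162) + 1) = -39*(175 + 1) = -39*176 = -6864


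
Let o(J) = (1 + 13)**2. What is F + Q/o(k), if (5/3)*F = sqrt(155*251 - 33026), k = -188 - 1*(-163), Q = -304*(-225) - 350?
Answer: 34025/98 + 3*sqrt(5879)/5 ≈ 393.20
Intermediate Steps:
Q = 68050 (Q = 68400 - 350 = 68050)
k = -25 (k = -188 + 163 = -25)
o(J) = 196 (o(J) = 14**2 = 196)
F = 3*sqrt(5879)/5 (F = 3*sqrt(155*251 - 33026)/5 = 3*sqrt(38905 - 33026)/5 = 3*sqrt(5879)/5 ≈ 46.005)
F + Q/o(k) = 3*sqrt(5879)/5 + 68050/196 = 3*sqrt(5879)/5 + 68050*(1/196) = 3*sqrt(5879)/5 + 34025/98 = 34025/98 + 3*sqrt(5879)/5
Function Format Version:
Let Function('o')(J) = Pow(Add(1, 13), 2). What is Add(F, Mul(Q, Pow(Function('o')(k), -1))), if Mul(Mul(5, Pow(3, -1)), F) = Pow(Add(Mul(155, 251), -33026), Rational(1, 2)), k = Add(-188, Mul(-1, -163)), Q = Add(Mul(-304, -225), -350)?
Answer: Add(Rational(34025, 98), Mul(Rational(3, 5), Pow(5879, Rational(1, 2)))) ≈ 393.20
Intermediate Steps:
Q = 68050 (Q = Add(68400, -350) = 68050)
k = -25 (k = Add(-188, 163) = -25)
Function('o')(J) = 196 (Function('o')(J) = Pow(14, 2) = 196)
F = Mul(Rational(3, 5), Pow(5879, Rational(1, 2))) (F = Mul(Rational(3, 5), Pow(Add(Mul(155, 251), -33026), Rational(1, 2))) = Mul(Rational(3, 5), Pow(Add(38905, -33026), Rational(1, 2))) = Mul(Rational(3, 5), Pow(5879, Rational(1, 2))) ≈ 46.005)
Add(F, Mul(Q, Pow(Function('o')(k), -1))) = Add(Mul(Rational(3, 5), Pow(5879, Rational(1, 2))), Mul(68050, Pow(196, -1))) = Add(Mul(Rational(3, 5), Pow(5879, Rational(1, 2))), Mul(68050, Rational(1, 196))) = Add(Mul(Rational(3, 5), Pow(5879, Rational(1, 2))), Rational(34025, 98)) = Add(Rational(34025, 98), Mul(Rational(3, 5), Pow(5879, Rational(1, 2))))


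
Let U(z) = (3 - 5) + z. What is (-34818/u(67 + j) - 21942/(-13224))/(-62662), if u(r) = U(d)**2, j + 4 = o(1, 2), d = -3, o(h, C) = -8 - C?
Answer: 76647447/3452676200 ≈ 0.022199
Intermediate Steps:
j = -14 (j = -4 + (-8 - 1*2) = -4 + (-8 - 2) = -4 - 10 = -14)
U(z) = -2 + z
u(r) = 25 (u(r) = (-2 - 3)**2 = (-5)**2 = 25)
(-34818/u(67 + j) - 21942/(-13224))/(-62662) = (-34818/25 - 21942/(-13224))/(-62662) = (-34818*1/25 - 21942*(-1/13224))*(-1/62662) = (-34818/25 + 3657/2204)*(-1/62662) = -76647447/55100*(-1/62662) = 76647447/3452676200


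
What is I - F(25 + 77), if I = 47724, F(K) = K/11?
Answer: 524862/11 ≈ 47715.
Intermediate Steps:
F(K) = K/11 (F(K) = K*(1/11) = K/11)
I - F(25 + 77) = 47724 - (25 + 77)/11 = 47724 - 102/11 = 524862/11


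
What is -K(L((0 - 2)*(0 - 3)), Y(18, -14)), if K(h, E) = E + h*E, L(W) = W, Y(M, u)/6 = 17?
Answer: -714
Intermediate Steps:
Y(M, u) = 102 (Y(M, u) = 6*17 = 102)
K(h, E) = E + E*h
-K(L((0 - 2)*(0 - 3)), Y(18, -14)) = -102*(1 + (0 - 2)*(0 - 3)) = -102*(1 - 2*(-3)) = -102*(1 + 6) = -102*7 = -1*714 = -714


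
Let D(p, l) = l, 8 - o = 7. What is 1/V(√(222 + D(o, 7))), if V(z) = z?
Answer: √229/229 ≈ 0.066082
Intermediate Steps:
o = 1 (o = 8 - 1*7 = 8 - 7 = 1)
1/V(√(222 + D(o, 7))) = 1/(√(222 + 7)) = 1/(√229) = √229/229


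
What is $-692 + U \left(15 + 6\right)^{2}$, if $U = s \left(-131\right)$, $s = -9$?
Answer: $519247$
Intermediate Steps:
$U = 1179$ ($U = \left(-9\right) \left(-131\right) = 1179$)
$-692 + U \left(15 + 6\right)^{2} = -692 + 1179 \left(15 + 6\right)^{2} = -692 + 1179 \cdot 21^{2} = -692 + 1179 \cdot 441 = -692 + 519939 = 519247$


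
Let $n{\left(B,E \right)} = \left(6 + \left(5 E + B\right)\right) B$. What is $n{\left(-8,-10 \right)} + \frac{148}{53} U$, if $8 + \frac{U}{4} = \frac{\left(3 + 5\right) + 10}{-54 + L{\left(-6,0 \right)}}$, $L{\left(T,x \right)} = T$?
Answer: $\frac{85672}{265} \approx 323.29$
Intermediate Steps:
$n{\left(B,E \right)} = B \left(6 + B + 5 E\right)$ ($n{\left(B,E \right)} = \left(6 + \left(B + 5 E\right)\right) B = \left(6 + B + 5 E\right) B = B \left(6 + B + 5 E\right)$)
$U = - \frac{166}{5}$ ($U = -32 + 4 \frac{\left(3 + 5\right) + 10}{-54 - 6} = -32 + 4 \frac{8 + 10}{-60} = -32 + 4 \cdot 18 \left(- \frac{1}{60}\right) = -32 + 4 \left(- \frac{3}{10}\right) = -32 - \frac{6}{5} = - \frac{166}{5} \approx -33.2$)
$n{\left(-8,-10 \right)} + \frac{148}{53} U = - 8 \left(6 - 8 + 5 \left(-10\right)\right) + \frac{148}{53} \left(- \frac{166}{5}\right) = - 8 \left(6 - 8 - 50\right) + 148 \cdot \frac{1}{53} \left(- \frac{166}{5}\right) = \left(-8\right) \left(-52\right) + \frac{148}{53} \left(- \frac{166}{5}\right) = 416 - \frac{24568}{265} = \frac{85672}{265}$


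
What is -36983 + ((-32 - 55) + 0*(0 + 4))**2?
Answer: -29414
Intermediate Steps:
-36983 + ((-32 - 55) + 0*(0 + 4))**2 = -36983 + (-87 + 0*4)**2 = -36983 + (-87 + 0)**2 = -36983 + (-87)**2 = -36983 + 7569 = -29414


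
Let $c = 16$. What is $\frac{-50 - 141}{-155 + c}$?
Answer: $\frac{191}{139} \approx 1.3741$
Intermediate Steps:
$\frac{-50 - 141}{-155 + c} = \frac{-50 - 141}{-155 + 16} = - \frac{191}{-139} = \left(-191\right) \left(- \frac{1}{139}\right) = \frac{191}{139}$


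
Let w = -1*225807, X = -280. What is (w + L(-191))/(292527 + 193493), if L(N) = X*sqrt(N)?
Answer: -225807/486020 - 14*I*sqrt(191)/24301 ≈ -0.4646 - 0.007962*I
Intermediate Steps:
L(N) = -280*sqrt(N)
w = -225807
(w + L(-191))/(292527 + 193493) = (-225807 - 280*I*sqrt(191))/(292527 + 193493) = (-225807 - 280*I*sqrt(191))/486020 = (-225807 - 280*I*sqrt(191))*(1/486020) = -225807/486020 - 14*I*sqrt(191)/24301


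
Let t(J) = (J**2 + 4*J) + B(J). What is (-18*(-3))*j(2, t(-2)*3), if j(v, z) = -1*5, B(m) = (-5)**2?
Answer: -270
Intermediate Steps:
B(m) = 25
t(J) = 25 + J**2 + 4*J (t(J) = (J**2 + 4*J) + 25 = 25 + J**2 + 4*J)
j(v, z) = -5
(-18*(-3))*j(2, t(-2)*3) = -18*(-3)*(-5) = 54*(-5) = -270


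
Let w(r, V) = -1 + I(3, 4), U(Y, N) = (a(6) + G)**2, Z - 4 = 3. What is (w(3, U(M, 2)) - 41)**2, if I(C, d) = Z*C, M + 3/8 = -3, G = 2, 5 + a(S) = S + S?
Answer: 441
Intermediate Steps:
a(S) = -5 + 2*S (a(S) = -5 + (S + S) = -5 + 2*S)
Z = 7 (Z = 4 + 3 = 7)
M = -27/8 (M = -3/8 - 3 = -27/8 ≈ -3.3750)
I(C, d) = 7*C
U(Y, N) = 81 (U(Y, N) = ((-5 + 2*6) + 2)**2 = ((-5 + 12) + 2)**2 = (7 + 2)**2 = 9**2 = 81)
w(r, V) = 20 (w(r, V) = -1 + 7*3 = -1 + 21 = 20)
(w(3, U(M, 2)) - 41)**2 = (20 - 41)**2 = (-21)**2 = 441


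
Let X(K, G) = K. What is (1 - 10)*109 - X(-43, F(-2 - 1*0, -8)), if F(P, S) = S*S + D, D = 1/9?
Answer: -938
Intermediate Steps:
D = 1/9 ≈ 0.11111
F(P, S) = 1/9 + S**2 (F(P, S) = S*S + 1/9 = S**2 + 1/9 = 1/9 + S**2)
(1 - 10)*109 - X(-43, F(-2 - 1*0, -8)) = (1 - 10)*109 - 1*(-43) = -9*109 + 43 = -981 + 43 = -938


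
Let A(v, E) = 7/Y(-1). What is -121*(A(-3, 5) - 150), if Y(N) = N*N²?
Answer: 18997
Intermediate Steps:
Y(N) = N³
A(v, E) = -7 (A(v, E) = 7/((-1)³) = 7/(-1) = 7*(-1) = -7)
-121*(A(-3, 5) - 150) = -121*(-7 - 150) = -121*(-157) = 18997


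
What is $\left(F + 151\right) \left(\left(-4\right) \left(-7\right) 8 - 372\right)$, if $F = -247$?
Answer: $14208$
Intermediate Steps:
$\left(F + 151\right) \left(\left(-4\right) \left(-7\right) 8 - 372\right) = \left(-247 + 151\right) \left(\left(-4\right) \left(-7\right) 8 - 372\right) = - 96 \left(28 \cdot 8 - 372\right) = - 96 \left(224 - 372\right) = \left(-96\right) \left(-148\right) = 14208$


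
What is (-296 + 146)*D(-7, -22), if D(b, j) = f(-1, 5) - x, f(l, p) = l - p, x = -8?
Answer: -300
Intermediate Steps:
D(b, j) = 2 (D(b, j) = (-1 - 1*5) - 1*(-8) = (-1 - 5) + 8 = -6 + 8 = 2)
(-296 + 146)*D(-7, -22) = (-296 + 146)*2 = -150*2 = -300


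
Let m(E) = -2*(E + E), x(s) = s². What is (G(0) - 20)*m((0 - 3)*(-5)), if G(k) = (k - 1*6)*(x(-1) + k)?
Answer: 1560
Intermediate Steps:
G(k) = (1 + k)*(-6 + k) (G(k) = (k - 1*6)*((-1)² + k) = (k - 6)*(1 + k) = (-6 + k)*(1 + k) = (1 + k)*(-6 + k))
m(E) = -4*E
(G(0) - 20)*m((0 - 3)*(-5)) = ((-6 + 0² - 5*0) - 20)*(-4*(0 - 3)*(-5)) = ((-6 + 0 + 0) - 20)*(-(-12)*(-5)) = (-6 - 20)*(-4*15) = -26*(-60) = 1560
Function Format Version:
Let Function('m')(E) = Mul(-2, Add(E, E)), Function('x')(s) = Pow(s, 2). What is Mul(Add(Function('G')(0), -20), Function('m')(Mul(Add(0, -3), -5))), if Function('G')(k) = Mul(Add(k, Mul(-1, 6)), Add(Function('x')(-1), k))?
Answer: 1560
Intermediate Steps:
Function('G')(k) = Mul(Add(1, k), Add(-6, k)) (Function('G')(k) = Mul(Add(k, Mul(-1, 6)), Add(Pow(-1, 2), k)) = Mul(Add(k, -6), Add(1, k)) = Mul(Add(-6, k), Add(1, k)) = Mul(Add(1, k), Add(-6, k)))
Function('m')(E) = Mul(-4, E) (Function('m')(E) = Mul(-2, Mul(2, E)) = Mul(-4, E))
Mul(Add(Function('G')(0), -20), Function('m')(Mul(Add(0, -3), -5))) = Mul(Add(Add(-6, Pow(0, 2), Mul(-5, 0)), -20), Mul(-4, Mul(Add(0, -3), -5))) = Mul(Add(Add(-6, 0, 0), -20), Mul(-4, Mul(-3, -5))) = Mul(Add(-6, -20), Mul(-4, 15)) = Mul(-26, -60) = 1560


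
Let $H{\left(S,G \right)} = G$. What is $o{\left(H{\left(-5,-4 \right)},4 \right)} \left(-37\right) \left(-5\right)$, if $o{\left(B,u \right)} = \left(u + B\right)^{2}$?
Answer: $0$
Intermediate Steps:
$o{\left(B,u \right)} = \left(B + u\right)^{2}$
$o{\left(H{\left(-5,-4 \right)},4 \right)} \left(-37\right) \left(-5\right) = \left(-4 + 4\right)^{2} \left(-37\right) \left(-5\right) = 0^{2} \left(-37\right) \left(-5\right) = 0 \left(-37\right) \left(-5\right) = 0 \left(-5\right) = 0$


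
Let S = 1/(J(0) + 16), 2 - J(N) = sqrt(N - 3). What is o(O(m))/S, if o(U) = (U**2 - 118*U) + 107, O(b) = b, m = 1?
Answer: -180 + 10*I*sqrt(3) ≈ -180.0 + 17.32*I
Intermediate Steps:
J(N) = 2 - sqrt(-3 + N) (J(N) = 2 - sqrt(N - 3) = 2 - sqrt(-3 + N))
S = 1/(18 - I*sqrt(3)) (S = 1/((2 - sqrt(-3 + 0)) + 16) = 1/((2 - sqrt(-3)) + 16) = 1/((2 - I*sqrt(3)) + 16) = 1/(18 - I*sqrt(3)) ≈ 0.055046 + 0.0052968*I)
o(U) = 107 + U**2 - 118*U
o(O(m))/S = (107 + 1**2 - 118*1)/(6/109 + I*sqrt(3)/327) = (107 + 1 - 118)/(6/109 + I*sqrt(3)/327) = -10/(6/109 + I*sqrt(3)/327)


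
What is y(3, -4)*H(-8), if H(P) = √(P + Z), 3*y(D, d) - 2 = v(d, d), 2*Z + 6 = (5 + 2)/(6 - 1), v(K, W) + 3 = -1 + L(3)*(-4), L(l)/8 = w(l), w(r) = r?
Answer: -49*I*√1030/15 ≈ -104.84*I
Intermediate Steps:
L(l) = 8*l
v(K, W) = -100 (v(K, W) = -3 + (-1 + (8*3)*(-4)) = -3 + (-1 + 24*(-4)) = -3 + (-1 - 96) = -3 - 97 = -100)
Z = -23/10 (Z = -3 + ((5 + 2)/(6 - 1))/2 = -3 + (7/5)/2 = -3 + (7*(⅕))/2 = -3 + (½)*(7/5) = -3 + 7/10 = -23/10 ≈ -2.3000)
y(D, d) = -98/3 (y(D, d) = ⅔ + (⅓)*(-100) = ⅔ - 100/3 = -98/3)
H(P) = √(-23/10 + P) (H(P) = √(P - 23/10) = √(-23/10 + P))
y(3, -4)*H(-8) = -49*√(-230 + 100*(-8))/15 = -49*√(-230 - 800)/15 = -49*√(-1030)/15 = -49*I*√1030/15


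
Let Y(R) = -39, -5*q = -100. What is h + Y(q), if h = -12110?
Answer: -12149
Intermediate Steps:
q = 20 (q = -⅕*(-100) = 20)
h + Y(q) = -12110 - 39 = -12149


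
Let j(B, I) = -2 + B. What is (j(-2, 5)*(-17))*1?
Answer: 68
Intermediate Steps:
(j(-2, 5)*(-17))*1 = ((-2 - 2)*(-17))*1 = -4*(-17)*1 = 68*1 = 68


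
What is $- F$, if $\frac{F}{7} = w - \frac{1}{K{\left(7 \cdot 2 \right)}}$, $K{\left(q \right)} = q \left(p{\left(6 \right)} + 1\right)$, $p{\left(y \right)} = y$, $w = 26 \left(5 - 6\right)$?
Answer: $\frac{2549}{14} \approx 182.07$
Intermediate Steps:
$w = -26$ ($w = 26 \left(-1\right) = -26$)
$K{\left(q \right)} = 7 q$ ($K{\left(q \right)} = q \left(6 + 1\right) = q 7 = 7 q$)
$F = - \frac{2549}{14}$ ($F = 7 \left(-26 - \frac{1}{7 \cdot 7 \cdot 2}\right) = 7 \left(-26 - \frac{1}{7 \cdot 14}\right) = 7 \left(-26 - \frac{1}{98}\right) = 7 \left(- \frac{2549}{98}\right) = - \frac{2549}{14} \approx -182.07$)
$- F = \left(-1\right) \left(- \frac{2549}{14}\right) = \frac{2549}{14}$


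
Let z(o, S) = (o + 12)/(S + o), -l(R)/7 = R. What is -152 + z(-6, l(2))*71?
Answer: -1733/10 ≈ -173.30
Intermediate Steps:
l(R) = -7*R
z(o, S) = (12 + o)/(S + o)
-152 + z(-6, l(2))*71 = -152 + ((12 - 6)/(-7*2 - 6))*71 = -152 + (6/(-14 - 6))*71 = -152 + (6/(-20))*71 = -152 - 1/20*6*71 = -152 - 3/10*71 = -152 - 213/10 = -1733/10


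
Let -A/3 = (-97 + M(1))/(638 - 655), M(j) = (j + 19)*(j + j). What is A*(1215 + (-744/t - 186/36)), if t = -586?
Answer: -121359783/9962 ≈ -12182.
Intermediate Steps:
M(j) = 2*j*(19 + j) (M(j) = (19 + j)*(2*j) = 2*j*(19 + j))
A = -171/17 (A = -3*(-97 + 2*1*(19 + 1))/(638 - 655) = -3*(-97 + 2*1*20)/(-17) = -3*(-97 + 40)*(-1)/17 = -(-171)*(-1)/17 = -3*57/17 = -171/17 ≈ -10.059)
A*(1215 + (-744/t - 186/36)) = -171*(1215 + (-744/(-586) - 186/36))/17 = -171*(1215 + (-744*(-1/586) - 186*1/36))/17 = -171*(1215 + (372/293 - 31/6))/17 = -171*(1215 - 6851/1758)/17 = -171/17*2129119/1758 = -121359783/9962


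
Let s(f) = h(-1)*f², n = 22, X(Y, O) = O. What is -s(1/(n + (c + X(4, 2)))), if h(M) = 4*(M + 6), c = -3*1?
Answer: -20/441 ≈ -0.045351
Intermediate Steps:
c = -3
h(M) = 24 + 4*M (h(M) = 4*(6 + M) = 24 + 4*M)
s(f) = 20*f² (s(f) = (24 + 4*(-1))*f² = (24 - 4)*f² = 20*f²)
-s(1/(n + (c + X(4, 2)))) = -20*(1/(22 + (-3 + 2)))² = -20*(1/(22 - 1))² = -20*(1/21)² = -20/441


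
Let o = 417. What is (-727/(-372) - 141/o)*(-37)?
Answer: -3092053/51708 ≈ -59.798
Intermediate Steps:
(-727/(-372) - 141/o)*(-37) = (-727/(-372) - 141/417)*(-37) = (-727*(-1/372) - 141*1/417)*(-37) = (727/372 - 47/139)*(-37) = (83569/51708)*(-37) = -3092053/51708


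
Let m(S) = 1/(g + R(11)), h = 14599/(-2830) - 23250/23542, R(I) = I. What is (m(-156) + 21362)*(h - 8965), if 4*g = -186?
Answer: -45326002551718430/236514703 ≈ -1.9164e+8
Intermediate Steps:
g = -93/2 (g = (¼)*(-186) = -93/2 ≈ -46.500)
h = -204743579/33311930 (h = 14599*(-1/2830) - 23250*1/23542 = -14599/2830 - 11625/11771 = -204743579/33311930 ≈ -6.1463)
m(S) = -2/71 (m(S) = 1/(-93/2 + 11) = 1/(-71/2) = -2/71)
(m(-156) + 21362)*(h - 8965) = (-2/71 + 21362)*(-204743579/33311930 - 8965) = (1516700/71)*(-298846196029/33311930) = -45326002551718430/236514703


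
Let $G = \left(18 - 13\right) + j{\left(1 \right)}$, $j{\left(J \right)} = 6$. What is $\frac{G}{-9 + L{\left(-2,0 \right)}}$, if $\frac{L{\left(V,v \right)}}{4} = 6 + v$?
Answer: $\frac{11}{15} \approx 0.73333$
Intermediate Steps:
$L{\left(V,v \right)} = 24 + 4 v$ ($L{\left(V,v \right)} = 4 \left(6 + v\right) = 24 + 4 v$)
$G = 11$ ($G = \left(18 - 13\right) + 6 = 5 + 6 = 11$)
$\frac{G}{-9 + L{\left(-2,0 \right)}} = \frac{11}{-9 + \left(24 + 4 \cdot 0\right)} = \frac{11}{-9 + \left(24 + 0\right)} = \frac{11}{-9 + 24} = \frac{11}{15}$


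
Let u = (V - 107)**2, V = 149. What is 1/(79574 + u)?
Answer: 1/81338 ≈ 1.2294e-5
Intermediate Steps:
u = 1764 (u = (149 - 107)**2 = 42**2 = 1764)
1/(79574 + u) = 1/(79574 + 1764) = 1/81338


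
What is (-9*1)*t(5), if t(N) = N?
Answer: -45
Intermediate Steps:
(-9*1)*t(5) = -9*1*5 = -9*5 = -45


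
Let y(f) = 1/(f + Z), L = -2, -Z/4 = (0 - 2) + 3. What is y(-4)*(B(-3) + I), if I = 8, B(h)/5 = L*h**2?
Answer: 41/4 ≈ 10.250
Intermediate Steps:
Z = -4 (Z = -4*((0 - 2) + 3) = -4*(-2 + 3) = -4*1 = -4)
B(h) = -10*h**2 (B(h) = 5*(-2*h**2) = -10*h**2)
y(f) = 1/(-4 + f) (y(f) = 1/(f - 4) = 1/(-4 + f))
y(-4)*(B(-3) + I) = (-10*(-3)**2 + 8)/(-4 - 4) = (-10*9 + 8)/(-8) = -(-90 + 8)/8 = -1/8*(-82) = 41/4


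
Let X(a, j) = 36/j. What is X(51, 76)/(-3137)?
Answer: -9/59603 ≈ -0.00015100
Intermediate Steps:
X(51, 76)/(-3137) = (36/76)/(-3137) = (36*(1/76))*(-1/3137) = (9/19)*(-1/3137) = -9/59603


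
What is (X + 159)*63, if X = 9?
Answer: 10584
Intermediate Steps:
(X + 159)*63 = (9 + 159)*63 = 168*63 = 10584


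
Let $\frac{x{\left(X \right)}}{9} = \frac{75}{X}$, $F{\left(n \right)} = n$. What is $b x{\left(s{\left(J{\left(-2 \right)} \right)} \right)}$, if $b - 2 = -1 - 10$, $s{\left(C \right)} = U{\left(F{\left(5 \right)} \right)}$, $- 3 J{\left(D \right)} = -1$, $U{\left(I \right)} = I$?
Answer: $-1215$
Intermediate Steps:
$J{\left(D \right)} = \frac{1}{3}$ ($J{\left(D \right)} = \left(- \frac{1}{3}\right) \left(-1\right) = \frac{1}{3}$)
$s{\left(C \right)} = 5$
$x{\left(X \right)} = \frac{675}{X}$ ($x{\left(X \right)} = 9 \frac{75}{X} = \frac{675}{X}$)
$b = -9$ ($b = 2 - 11 = -9$)
$b x{\left(s{\left(J{\left(-2 \right)} \right)} \right)} = - 9 \cdot \frac{675}{5} = - 9 \cdot 675 \cdot \frac{1}{5} = \left(-9\right) 135 = -1215$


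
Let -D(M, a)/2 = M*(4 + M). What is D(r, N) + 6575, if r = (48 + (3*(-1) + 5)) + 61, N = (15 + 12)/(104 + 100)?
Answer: -18955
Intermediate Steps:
N = 9/68 (N = 27/204 = 27*(1/204) = 9/68 ≈ 0.13235)
r = 111 (r = (48 + (-3 + 5)) + 61 = (48 + 2) + 61 = 50 + 61 = 111)
D(M, a) = -2*M*(4 + M)
D(r, N) + 6575 = -2*111*(4 + 111) + 6575 = -2*111*115 + 6575 = -25530 + 6575 = -18955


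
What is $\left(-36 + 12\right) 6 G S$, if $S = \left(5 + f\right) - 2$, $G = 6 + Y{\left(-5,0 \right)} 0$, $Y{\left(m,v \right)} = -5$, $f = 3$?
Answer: $-5184$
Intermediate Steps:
$G = 6$ ($G = 6 - 0 = 6 + 0 = 6$)
$S = 6$ ($S = \left(5 + 3\right) - 2 = 8 - 2 = 6$)
$\left(-36 + 12\right) 6 G S = \left(-36 + 12\right) 6 \cdot 6 \cdot 6 = - 24 \cdot 36 \cdot 6 = \left(-24\right) 216 = -5184$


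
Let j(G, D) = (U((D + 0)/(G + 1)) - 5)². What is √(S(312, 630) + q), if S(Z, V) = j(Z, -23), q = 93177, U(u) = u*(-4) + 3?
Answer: 3*√1014304741/313 ≈ 305.25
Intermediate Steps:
U(u) = 3 - 4*u (U(u) = -4*u + 3 = 3 - 4*u)
j(G, D) = (-2 - 4*D/(1 + G))² (j(G, D) = ((3 - 4*(D + 0)/(G + 1)) - 5)² = ((3 - 4*D/(1 + G)) - 5)² = (-2 - 4*D/(1 + G))²)
S(Z, V) = 4*(-45 + Z)²/(1 + Z)² (S(Z, V) = 4*(1 + Z + 2*(-23))²/(1 + Z)² = 4*(1 + Z - 46)²/(1 + Z)² = 4*(-45 + Z)²/(1 + Z)²)
√(S(312, 630) + q) = √(4*(45 - 1*312)²/(1 + 312)² + 93177) = √(4*(45 - 312)²/313² + 93177) = √(4*(1/97969)*(-267)² + 93177) = √(4*(1/97969)*71289 + 93177) = √(285156/97969 + 93177) = √(9128742669/97969) = 3*√1014304741/313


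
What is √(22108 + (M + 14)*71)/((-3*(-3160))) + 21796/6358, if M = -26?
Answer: 10898/3179 + √5314/4740 ≈ 3.4435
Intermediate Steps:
√(22108 + (M + 14)*71)/((-3*(-3160))) + 21796/6358 = √(22108 + (-26 + 14)*71)/((-3*(-3160))) + 21796/6358 = √(22108 - 12*71)/9480 + 21796*(1/6358) = √(22108 - 852)*(1/9480) + 10898/3179 = √21256*(1/9480) + 10898/3179 = (2*√5314)*(1/9480) + 10898/3179 = √5314/4740 + 10898/3179 = 10898/3179 + √5314/4740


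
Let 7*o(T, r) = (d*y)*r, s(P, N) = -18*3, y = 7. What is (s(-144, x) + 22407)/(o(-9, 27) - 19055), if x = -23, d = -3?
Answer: -22353/19136 ≈ -1.1681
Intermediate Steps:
s(P, N) = -54
o(T, r) = -3*r (o(T, r) = ((-3*7)*r)/7 = (-21*r)/7 = -3*r)
(s(-144, x) + 22407)/(o(-9, 27) - 19055) = (-54 + 22407)/(-3*27 - 19055) = 22353/(-81 - 19055) = 22353/(-19136) = 22353*(-1/19136) = -22353/19136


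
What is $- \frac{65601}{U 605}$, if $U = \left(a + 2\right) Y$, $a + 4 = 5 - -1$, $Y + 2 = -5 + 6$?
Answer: $\frac{65601}{2420} \approx 27.108$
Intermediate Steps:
$Y = -1$ ($Y = -2 + \left(-5 + 6\right) = -2 + 1 = -1$)
$a = 2$ ($a = -4 + \left(5 - -1\right) = -4 + \left(5 + 1\right) = -4 + 6 = 2$)
$U = -4$ ($U = \left(2 + 2\right) \left(-1\right) = 4 \left(-1\right) = -4$)
$- \frac{65601}{U 605} = - \frac{65601}{\left(-4\right) 605} = - \frac{65601}{-2420} = \left(-65601\right) \left(- \frac{1}{2420}\right) = \frac{65601}{2420}$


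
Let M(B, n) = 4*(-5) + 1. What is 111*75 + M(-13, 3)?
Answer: 8306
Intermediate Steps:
M(B, n) = -19 (M(B, n) = -20 + 1 = -19)
111*75 + M(-13, 3) = 111*75 - 19 = 8325 - 19 = 8306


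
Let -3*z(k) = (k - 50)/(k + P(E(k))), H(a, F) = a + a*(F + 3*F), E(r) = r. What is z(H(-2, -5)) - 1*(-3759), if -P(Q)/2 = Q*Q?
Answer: 5356573/1425 ≈ 3759.0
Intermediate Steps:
P(Q) = -2*Q² (P(Q) = -2*Q*Q = -2*Q²)
H(a, F) = a + 4*F*a (H(a, F) = a + a*(4*F) = a + 4*F*a)
z(k) = -(-50 + k)/(3*(k - 2*k²)) (z(k) = -(k - 50)/(3*(k - 2*k²)) = -(-50 + k)/(3*(k - 2*k²)))
z(H(-2, -5)) - 1*(-3759) = (-50 - 2*(1 + 4*(-5)))/(3*((-2*(1 + 4*(-5))))*(-1 + 2*(-2*(1 + 4*(-5))))) - 1*(-3759) = (-50 - 2*(1 - 20))/(3*((-2*(1 - 20)))*(-1 + 2*(-2*(1 - 20)))) + 3759 = (-50 - 2*(-19))/(3*((-2*(-19)))*(-1 + 2*(-2*(-19)))) + 3759 = (⅓)*(-50 + 38)/(38*(-1 + 2*38)) + 3759 = (⅓)*(1/38)*(-12)/(-1 + 76) + 3759 = (⅓)*(1/38)*(-12)/75 + 3759 = (⅓)*(1/38)*(1/75)*(-12) + 3759 = -2/1425 + 3759 = 5356573/1425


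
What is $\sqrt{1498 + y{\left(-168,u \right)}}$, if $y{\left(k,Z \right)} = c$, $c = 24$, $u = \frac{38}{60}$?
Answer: $\sqrt{1522} \approx 39.013$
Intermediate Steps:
$u = \frac{19}{30}$ ($u = 38 \cdot \frac{1}{60} = \frac{19}{30} \approx 0.63333$)
$y{\left(k,Z \right)} = 24$
$\sqrt{1498 + y{\left(-168,u \right)}} = \sqrt{1498 + 24} = \sqrt{1522}$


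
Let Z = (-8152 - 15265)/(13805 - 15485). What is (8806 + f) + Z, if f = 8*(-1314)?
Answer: -2842663/1680 ≈ -1692.1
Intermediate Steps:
f = -10512
Z = 23417/1680 (Z = -23417/(-1680) = -23417*(-1/1680) = 23417/1680 ≈ 13.939)
(8806 + f) + Z = (8806 - 10512) + 23417/1680 = -1706 + 23417/1680 = -2842663/1680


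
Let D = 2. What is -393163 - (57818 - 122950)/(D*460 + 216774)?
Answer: -42794580495/108847 ≈ -3.9316e+5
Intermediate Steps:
-393163 - (57818 - 122950)/(D*460 + 216774) = -393163 - (57818 - 122950)/(2*460 + 216774) = -393163 - (-65132)/(920 + 216774) = -393163 - (-65132)/217694 = -393163 - 1*(-32566/108847) = -393163 + 32566/108847 = -42794580495/108847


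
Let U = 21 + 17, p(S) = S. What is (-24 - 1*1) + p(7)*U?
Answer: 241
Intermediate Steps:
U = 38
(-24 - 1*1) + p(7)*U = (-24 - 1*1) + 7*38 = (-24 - 1) + 266 = -25 + 266 = 241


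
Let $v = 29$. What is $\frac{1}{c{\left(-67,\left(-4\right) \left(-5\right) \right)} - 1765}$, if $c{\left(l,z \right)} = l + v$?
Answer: $- \frac{1}{1803} \approx -0.00055463$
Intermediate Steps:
$c{\left(l,z \right)} = 29 + l$ ($c{\left(l,z \right)} = l + 29 = 29 + l$)
$\frac{1}{c{\left(-67,\left(-4\right) \left(-5\right) \right)} - 1765} = \frac{1}{\left(29 - 67\right) - 1765} = \frac{1}{-38 - 1765} = \frac{1}{-1803} = - \frac{1}{1803}$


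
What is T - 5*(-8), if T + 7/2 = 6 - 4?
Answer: 77/2 ≈ 38.500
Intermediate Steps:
T = -3/2 (T = -7/2 + (6 - 4) = -7/2 + 2 = -3/2 ≈ -1.5000)
T - 5*(-8) = -3/2 - 5*(-8) = -3/2 + 40 = 77/2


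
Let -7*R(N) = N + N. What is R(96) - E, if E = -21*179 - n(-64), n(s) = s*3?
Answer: 24777/7 ≈ 3539.6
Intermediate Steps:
R(N) = -2*N/7 (R(N) = -(N + N)/7 = -2*N/7)
n(s) = 3*s
E = -3567 (E = -21*179 - 3*(-64) = -3759 - 1*(-192) = -3759 + 192 = -3567)
R(96) - E = -2/7*96 - 1*(-3567) = -192/7 + 3567 = 24777/7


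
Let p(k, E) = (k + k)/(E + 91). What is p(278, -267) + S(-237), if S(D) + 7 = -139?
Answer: -6563/44 ≈ -149.16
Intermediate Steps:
p(k, E) = 2*k/(91 + E) (p(k, E) = (2*k)/(91 + E) = 2*k/(91 + E))
S(D) = -146 (S(D) = -7 - 139 = -146)
p(278, -267) + S(-237) = 2*278/(91 - 267) - 146 = 2*278/(-176) - 146 = 2*278*(-1/176) - 146 = -139/44 - 146 = -6563/44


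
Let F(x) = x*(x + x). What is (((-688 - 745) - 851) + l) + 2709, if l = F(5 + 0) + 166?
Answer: 641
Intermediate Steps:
F(x) = 2*x² (F(x) = x*(2*x) = 2*x²)
l = 216 (l = 2*(5 + 0)² + 166 = 2*5² + 166 = 2*25 + 166 = 50 + 166 = 216)
(((-688 - 745) - 851) + l) + 2709 = (((-688 - 745) - 851) + 216) + 2709 = ((-1433 - 851) + 216) + 2709 = (-2284 + 216) + 2709 = -2068 + 2709 = 641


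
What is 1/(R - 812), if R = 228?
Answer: -1/584 ≈ -0.0017123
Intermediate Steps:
1/(R - 812) = 1/(228 - 812) = 1/(-584) = -1/584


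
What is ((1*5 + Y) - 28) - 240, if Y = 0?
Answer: -263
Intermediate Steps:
((1*5 + Y) - 28) - 240 = ((1*5 + 0) - 28) - 240 = ((5 + 0) - 28) - 240 = (5 - 28) - 240 = -23 - 240 = -263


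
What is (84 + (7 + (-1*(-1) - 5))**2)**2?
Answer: 8649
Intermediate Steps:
(84 + (7 + (-1*(-1) - 5))**2)**2 = (84 + (7 + (1 - 5))**2)**2 = (84 + (7 - 4)**2)**2 = (84 + 3**2)**2 = (84 + 9)**2 = 93**2 = 8649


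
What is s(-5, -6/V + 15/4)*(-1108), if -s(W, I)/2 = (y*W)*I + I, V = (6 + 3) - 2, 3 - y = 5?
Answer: 493614/7 ≈ 70516.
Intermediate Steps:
y = -2 (y = 3 - 1*5 = 3 - 5 = -2)
V = 7 (V = 9 - 2 = 7)
s(W, I) = -2*I + 4*I*W (s(W, I) = -2*((-2*W)*I + I) = -2*(-2*I*W + I) = -2*(I - 2*I*W) = -2*I + 4*I*W)
s(-5, -6/V + 15/4)*(-1108) = (2*(-6/7 + 15/4)*(-1 + 2*(-5)))*(-1108) = (2*(-6*1/7 + 15*(1/4))*(-1 - 10))*(-1108) = (2*(-6/7 + 15/4)*(-11))*(-1108) = (2*(81/28)*(-11))*(-1108) = -891/14*(-1108) = 493614/7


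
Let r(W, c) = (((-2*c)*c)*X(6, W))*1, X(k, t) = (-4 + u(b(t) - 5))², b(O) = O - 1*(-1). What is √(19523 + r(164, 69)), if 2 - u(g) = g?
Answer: I*√249875845 ≈ 15807.0*I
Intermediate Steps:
b(O) = 1 + O (b(O) = O + 1 = 1 + O)
u(g) = 2 - g
X(k, t) = (2 - t)² (X(k, t) = (-4 + (2 - ((1 + t) - 5)))² = (-4 + (2 - (-4 + t)))² = (-4 + (2 + (4 - t)))² = (-4 + (6 - t))² = (2 - t)²)
r(W, c) = -2*c²*(-2 + W)² (r(W, c) = (((-2*c)*c)*(-2 + W)²)*1 = ((-2*c²)*(-2 + W)²)*1 = -2*c²*(-2 + W)²*1 = -2*c²*(-2 + W)²)
√(19523 + r(164, 69)) = √(19523 - 2*69²*(-2 + 164)²) = √(19523 - 2*4761*162²) = √(19523 - 2*4761*26244) = √(19523 - 249895368) = √(-249875845) = I*√249875845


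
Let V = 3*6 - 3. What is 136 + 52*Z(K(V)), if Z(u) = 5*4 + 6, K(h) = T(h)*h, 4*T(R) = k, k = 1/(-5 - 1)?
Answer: 1488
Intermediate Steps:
k = -⅙ (k = 1/(-6) = -⅙ ≈ -0.16667)
T(R) = -1/24 (T(R) = (¼)*(-⅙) = -1/24)
V = 15 (V = 18 - 3 = 15)
K(h) = -h/24
Z(u) = 26 (Z(u) = 20 + 6 = 26)
136 + 52*Z(K(V)) = 136 + 52*26 = 136 + 1352 = 1488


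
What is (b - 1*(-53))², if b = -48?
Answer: 25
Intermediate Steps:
(b - 1*(-53))² = (-48 - 1*(-53))² = (-48 + 53)² = 5² = 25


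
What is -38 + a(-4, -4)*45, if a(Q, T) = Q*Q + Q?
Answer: 502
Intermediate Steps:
a(Q, T) = Q + Q**2 (a(Q, T) = Q**2 + Q = Q + Q**2)
-38 + a(-4, -4)*45 = -38 - 4*(1 - 4)*45 = -38 - 4*(-3)*45 = -38 + 12*45 = -38 + 540 = 502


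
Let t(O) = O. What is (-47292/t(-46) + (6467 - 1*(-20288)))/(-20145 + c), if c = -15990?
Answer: -639011/831105 ≈ -0.76887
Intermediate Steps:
(-47292/t(-46) + (6467 - 1*(-20288)))/(-20145 + c) = (-47292/(-46) + (6467 - 1*(-20288)))/(-20145 - 15990) = (-47292*(-1/46) + (6467 + 20288))/(-36135) = (23646/23 + 26755)*(-1/36135) = (639011/23)*(-1/36135) = -639011/831105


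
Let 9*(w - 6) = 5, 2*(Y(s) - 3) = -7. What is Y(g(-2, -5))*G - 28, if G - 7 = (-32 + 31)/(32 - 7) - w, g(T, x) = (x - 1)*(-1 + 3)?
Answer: -12691/450 ≈ -28.202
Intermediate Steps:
g(T, x) = -2 + 2*x (g(T, x) = (-1 + x)*2 = -2 + 2*x)
Y(s) = -1/2 (Y(s) = 3 + (1/2)*(-7) = 3 - 7/2 = -1/2)
w = 59/9 (w = 6 + (1/9)*5 = 6 + 5/9 = 59/9 ≈ 6.5556)
G = 91/225 (G = 7 + ((-32 + 31)/(32 - 7) - 1*59/9) = 7 + (-1/25 - 59/9) = 7 - 1484/225 = 91/225 ≈ 0.40444)
Y(g(-2, -5))*G - 28 = -1/2*91/225 - 28 = -91/450 - 28 = -12691/450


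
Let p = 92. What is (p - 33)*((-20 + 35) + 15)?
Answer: 1770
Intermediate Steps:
(p - 33)*((-20 + 35) + 15) = (92 - 33)*((-20 + 35) + 15) = 59*(15 + 15) = 59*30 = 1770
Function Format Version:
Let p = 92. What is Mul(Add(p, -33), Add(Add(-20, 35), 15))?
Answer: 1770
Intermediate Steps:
Mul(Add(p, -33), Add(Add(-20, 35), 15)) = Mul(Add(92, -33), Add(Add(-20, 35), 15)) = Mul(59, Add(15, 15)) = Mul(59, 30) = 1770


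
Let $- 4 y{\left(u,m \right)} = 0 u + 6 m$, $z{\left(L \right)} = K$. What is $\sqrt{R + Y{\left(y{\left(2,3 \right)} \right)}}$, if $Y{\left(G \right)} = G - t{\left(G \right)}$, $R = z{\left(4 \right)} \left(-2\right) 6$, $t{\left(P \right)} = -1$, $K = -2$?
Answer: $\frac{\sqrt{82}}{2} \approx 4.5277$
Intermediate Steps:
$z{\left(L \right)} = -2$
$y{\left(u,m \right)} = - \frac{3 m}{2}$ ($y{\left(u,m \right)} = - \frac{0 u + 6 m}{4} = - \frac{0 + 6 m}{4} = - \frac{6 m}{4} = - \frac{3 m}{2}$)
$R = 24$ ($R = \left(-2\right) \left(-2\right) 6 = 4 \cdot 6 = 24$)
$Y{\left(G \right)} = 1 + G$ ($Y{\left(G \right)} = G - -1 = G + 1 = 1 + G$)
$\sqrt{R + Y{\left(y{\left(2,3 \right)} \right)}} = \sqrt{24 + \left(1 - \frac{9}{2}\right)} = \sqrt{24 - \frac{7}{2}} = \sqrt{\frac{41}{2}} = \frac{\sqrt{82}}{2}$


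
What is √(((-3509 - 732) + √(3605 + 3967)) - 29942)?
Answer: √(-34183 + 2*√1893) ≈ 184.65*I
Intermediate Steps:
√(((-3509 - 732) + √(3605 + 3967)) - 29942) = √((-4241 + √7572) - 29942) = √((-4241 + 2*√1893) - 29942) = √(-34183 + 2*√1893)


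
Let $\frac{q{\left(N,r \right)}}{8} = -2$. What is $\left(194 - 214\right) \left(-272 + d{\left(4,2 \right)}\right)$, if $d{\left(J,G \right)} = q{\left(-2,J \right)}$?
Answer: $5760$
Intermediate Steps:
$q{\left(N,r \right)} = -16$ ($q{\left(N,r \right)} = 8 \left(-2\right) = -16$)
$d{\left(J,G \right)} = -16$
$\left(194 - 214\right) \left(-272 + d{\left(4,2 \right)}\right) = \left(194 - 214\right) \left(-272 - 16\right) = \left(-20\right) \left(-288\right) = 5760$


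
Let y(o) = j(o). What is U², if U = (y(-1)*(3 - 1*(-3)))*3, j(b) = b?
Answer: 324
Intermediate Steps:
y(o) = o
U = -18 (U = -(3 - 1*(-3))*3 = -(3 + 3)*3 = -1*6*3 = -6*3 = -18)
U² = (-18)² = 324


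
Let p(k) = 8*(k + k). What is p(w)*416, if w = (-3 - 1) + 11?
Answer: 46592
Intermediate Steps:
w = 7 (w = -4 + 11 = 7)
p(k) = 16*k (p(k) = 8*(2*k) = 16*k)
p(w)*416 = (16*7)*416 = 112*416 = 46592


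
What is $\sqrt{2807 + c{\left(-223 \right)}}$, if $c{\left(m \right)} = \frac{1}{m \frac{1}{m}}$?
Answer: $6 \sqrt{78} \approx 52.991$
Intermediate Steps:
$c{\left(m \right)} = 1$ ($c{\left(m \right)} = 1^{-1} = 1$)
$\sqrt{2807 + c{\left(-223 \right)}} = \sqrt{2807 + 1} = \sqrt{2808} = 6 \sqrt{78}$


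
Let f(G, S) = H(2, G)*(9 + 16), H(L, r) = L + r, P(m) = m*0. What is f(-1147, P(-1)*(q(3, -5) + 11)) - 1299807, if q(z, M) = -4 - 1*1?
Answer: -1328432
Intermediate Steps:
P(m) = 0
q(z, M) = -5 (q(z, M) = -4 - 1 = -5)
f(G, S) = 50 + 25*G (f(G, S) = (2 + G)*(9 + 16) = (2 + G)*25 = 50 + 25*G)
f(-1147, P(-1)*(q(3, -5) + 11)) - 1299807 = (50 + 25*(-1147)) - 1299807 = (50 - 28675) - 1299807 = -28625 - 1299807 = -1328432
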